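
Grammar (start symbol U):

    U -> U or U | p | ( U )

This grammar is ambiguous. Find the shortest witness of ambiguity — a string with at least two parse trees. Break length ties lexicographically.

length 1: no string has ≥2 trees
length 3: no string has ≥2 trees
length 5: p or p or p has 2 parse trees

Two derivations of p or p or p:
  U ⇒ U or U ⇒ U or U or U ⇒ p or U or U ⇒ p or p or U ⇒ p or p or p
  U ⇒ U or U ⇒ p or U ⇒ p or U or U ⇒ p or p or U ⇒ p or p or p

p or p or p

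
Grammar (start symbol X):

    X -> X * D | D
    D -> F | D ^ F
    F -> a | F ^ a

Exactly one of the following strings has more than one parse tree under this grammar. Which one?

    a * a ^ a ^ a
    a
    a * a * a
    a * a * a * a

a * a ^ a ^ a: 4 trees
a: 1 tree
a * a * a: 1 tree
a * a * a * a: 1 tree

a * a ^ a ^ a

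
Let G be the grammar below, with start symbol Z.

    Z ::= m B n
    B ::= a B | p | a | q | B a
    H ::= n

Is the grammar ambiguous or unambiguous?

Witness: m a a n

Derivation 1: Z ⇒ m B n ⇒ m a B n ⇒ m a a n
Derivation 2: Z ⇒ m B n ⇒ m B a n ⇒ m a a n

Two distinct leftmost derivations for the same string.

Ambiguous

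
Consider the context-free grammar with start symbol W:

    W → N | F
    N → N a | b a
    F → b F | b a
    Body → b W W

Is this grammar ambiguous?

Witness: b a

Derivation 1: W ⇒ N ⇒ b a
Derivation 2: W ⇒ F ⇒ b a

Two distinct leftmost derivations for the same string.

Ambiguous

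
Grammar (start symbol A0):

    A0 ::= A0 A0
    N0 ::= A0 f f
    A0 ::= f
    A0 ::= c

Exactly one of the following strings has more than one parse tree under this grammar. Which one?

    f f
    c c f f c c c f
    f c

c c f f c c c f

f f: 1 tree
c c f f c c c f: 429 trees
f c: 1 tree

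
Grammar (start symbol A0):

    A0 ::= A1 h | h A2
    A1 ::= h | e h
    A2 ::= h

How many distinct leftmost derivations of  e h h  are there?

1

Parse trees for e h h:
  [A0 [A1 e h] h]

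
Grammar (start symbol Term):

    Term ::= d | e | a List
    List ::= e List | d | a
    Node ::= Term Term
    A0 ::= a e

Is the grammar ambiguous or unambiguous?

Only Term, List are reachable from Term; ignoring the rest: The reachable rules are right-linear with at most one rule per (nonterminal, next-terminal) pair. Each input token forces the next rule, so parsing is deterministic.

Unambiguous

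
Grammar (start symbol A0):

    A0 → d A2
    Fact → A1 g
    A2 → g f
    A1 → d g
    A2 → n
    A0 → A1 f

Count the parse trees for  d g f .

Parse trees for d g f:
  [A0 d [A2 g f]]
  [A0 [A1 d g] f]

2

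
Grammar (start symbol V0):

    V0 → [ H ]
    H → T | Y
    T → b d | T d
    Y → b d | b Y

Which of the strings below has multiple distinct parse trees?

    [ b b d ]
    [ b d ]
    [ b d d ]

[ b b d ]: 1 tree
[ b d ]: 2 trees
[ b d d ]: 1 tree

[ b d ]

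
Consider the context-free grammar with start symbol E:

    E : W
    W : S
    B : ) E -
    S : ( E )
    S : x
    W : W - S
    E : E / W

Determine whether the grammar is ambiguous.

Unambiguous

Only E, W, S are reachable from E; ignoring the rest: This is a standard precedence ladder (E over W over S), with each level left-recursive on its own operator ('/' at E, '-' at W). That structure is LR(1), hence unambiguous.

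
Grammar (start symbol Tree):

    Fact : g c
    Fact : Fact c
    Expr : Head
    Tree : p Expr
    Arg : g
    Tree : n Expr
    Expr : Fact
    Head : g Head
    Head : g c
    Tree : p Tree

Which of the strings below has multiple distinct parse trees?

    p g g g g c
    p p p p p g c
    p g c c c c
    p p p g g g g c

p g g g g c: 1 tree
p p p p p g c: 2 trees
p g c c c c: 1 tree
p p p g g g g c: 1 tree

p p p p p g c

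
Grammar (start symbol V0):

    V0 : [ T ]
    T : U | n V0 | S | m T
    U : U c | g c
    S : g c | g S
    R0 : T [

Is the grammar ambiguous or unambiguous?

Ambiguous

Witness: [ g c ]

Derivation 1: V0 ⇒ [ T ] ⇒ [ U ] ⇒ [ g c ]
Derivation 2: V0 ⇒ [ T ] ⇒ [ S ] ⇒ [ g c ]

Two distinct leftmost derivations for the same string.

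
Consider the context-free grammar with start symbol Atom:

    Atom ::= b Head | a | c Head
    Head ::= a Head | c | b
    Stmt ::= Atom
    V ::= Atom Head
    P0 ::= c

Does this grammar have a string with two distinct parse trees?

(Stmt, V, P0 are unreachable from Atom, so their rules don't affect L(Atom).) The reachable rules are right-linear with at most one rule per (nonterminal, next-terminal) pair. Each input token forces the next rule, so parsing is deterministic.

Unambiguous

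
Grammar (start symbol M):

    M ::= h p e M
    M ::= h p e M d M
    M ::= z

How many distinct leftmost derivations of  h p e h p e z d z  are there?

Parse trees for h p e h p e z d z:
  [M h p e [M h p e [M z] d [M z]]]
  [M h p e [M h p e [M z]] d [M z]]

2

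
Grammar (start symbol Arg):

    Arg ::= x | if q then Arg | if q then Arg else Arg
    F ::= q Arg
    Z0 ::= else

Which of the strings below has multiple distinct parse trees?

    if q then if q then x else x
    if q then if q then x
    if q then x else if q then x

if q then if q then x else x

if q then if q then x else x: 2 trees
if q then if q then x: 1 tree
if q then x else if q then x: 1 tree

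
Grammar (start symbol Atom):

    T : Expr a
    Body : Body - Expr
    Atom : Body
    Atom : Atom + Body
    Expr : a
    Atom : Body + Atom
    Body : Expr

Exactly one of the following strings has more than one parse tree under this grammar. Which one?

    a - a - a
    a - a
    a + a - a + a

a - a - a: 1 tree
a - a: 1 tree
a + a - a + a: 4 trees

a + a - a + a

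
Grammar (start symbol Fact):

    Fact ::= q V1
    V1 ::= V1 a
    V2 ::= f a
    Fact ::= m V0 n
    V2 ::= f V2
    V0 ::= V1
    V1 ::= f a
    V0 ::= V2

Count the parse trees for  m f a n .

Parse trees for m f a n:
  [Fact m [V0 [V1 f a]] n]
  [Fact m [V0 [V2 f a]] n]

2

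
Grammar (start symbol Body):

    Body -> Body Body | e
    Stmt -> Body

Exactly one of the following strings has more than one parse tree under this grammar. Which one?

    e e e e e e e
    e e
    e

e e e e e e e

e e e e e e e: 132 trees
e e: 1 tree
e: 1 tree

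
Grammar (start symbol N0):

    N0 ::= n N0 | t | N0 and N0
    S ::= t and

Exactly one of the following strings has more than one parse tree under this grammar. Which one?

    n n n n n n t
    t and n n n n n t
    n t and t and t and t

n t and t and t and t

n n n n n n t: 1 tree
t and n n n n n t: 1 tree
n t and t and t and t: 14 trees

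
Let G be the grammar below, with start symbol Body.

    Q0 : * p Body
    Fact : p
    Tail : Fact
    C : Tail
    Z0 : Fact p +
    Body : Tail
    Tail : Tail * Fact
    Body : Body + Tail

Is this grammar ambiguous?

Unambiguous

Only Body, Tail, Fact are reachable from Body; ignoring the rest: Body → Body + Tail | Tail  ;  Tail → Tail * Fact | Fact  — a left-associative chain with Fact at the bottom. Each string factors uniquely by precedence.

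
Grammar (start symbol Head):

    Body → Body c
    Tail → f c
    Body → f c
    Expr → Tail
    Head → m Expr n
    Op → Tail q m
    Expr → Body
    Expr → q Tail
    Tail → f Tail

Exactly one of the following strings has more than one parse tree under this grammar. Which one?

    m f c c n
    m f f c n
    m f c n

m f c c n: 1 tree
m f f c n: 1 tree
m f c n: 2 trees

m f c n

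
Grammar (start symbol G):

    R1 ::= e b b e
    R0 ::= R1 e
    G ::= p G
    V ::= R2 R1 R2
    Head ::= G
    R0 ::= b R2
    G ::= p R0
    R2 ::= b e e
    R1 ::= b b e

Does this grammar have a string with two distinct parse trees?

Witness: p b b e e

Derivation 1: G ⇒ p R0 ⇒ p R1 e ⇒ p b b e e
Derivation 2: G ⇒ p R0 ⇒ p b R2 ⇒ p b b e e

Two distinct leftmost derivations for the same string.

Ambiguous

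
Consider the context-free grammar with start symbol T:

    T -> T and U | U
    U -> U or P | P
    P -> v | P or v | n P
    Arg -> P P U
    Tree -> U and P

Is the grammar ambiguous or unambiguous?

Witness: v or v

Derivation 1: T ⇒ U ⇒ U or P ⇒ P or P ⇒ v or P ⇒ v or v
Derivation 2: T ⇒ U ⇒ P ⇒ P or v ⇒ v or v

Two distinct leftmost derivations for the same string.

Ambiguous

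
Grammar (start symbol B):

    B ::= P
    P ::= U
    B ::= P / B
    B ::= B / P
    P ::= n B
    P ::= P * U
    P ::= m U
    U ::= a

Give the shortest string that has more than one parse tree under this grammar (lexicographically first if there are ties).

length 1: no string has ≥2 trees
length 2: no string has ≥2 trees
length 3: a / a has 2 parse trees

Two derivations of a / a:
  B ⇒ P / B ⇒ U / B ⇒ a / B ⇒ a / P ⇒ a / U ⇒ a / a
  B ⇒ B / P ⇒ P / P ⇒ U / P ⇒ a / P ⇒ a / U ⇒ a / a

a / a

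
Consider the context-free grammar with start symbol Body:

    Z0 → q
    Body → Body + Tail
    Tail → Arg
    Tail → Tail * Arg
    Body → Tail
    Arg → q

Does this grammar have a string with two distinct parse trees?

(Z0 is unreachable from Body, so its rules don't affect L(Body).) This is a standard precedence ladder (Body over Tail over Arg), with each level left-recursive on its own operator ('+' at Body, '*' at Tail). That structure is LR(1), hence unambiguous.

Unambiguous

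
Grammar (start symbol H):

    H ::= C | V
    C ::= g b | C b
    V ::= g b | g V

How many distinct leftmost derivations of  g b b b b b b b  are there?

Parse trees for g b b b b b b b:
  [H [C [C [C [C [C [C [C g b] b] b] b] b] b] b]]

1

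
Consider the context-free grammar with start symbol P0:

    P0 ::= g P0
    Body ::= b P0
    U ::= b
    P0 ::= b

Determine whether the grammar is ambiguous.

(U, Body are unreachable from P0, so their rules don't affect L(P0).) The reachable rules are right-linear with at most one rule per (nonterminal, next-terminal) pair. Each input token forces the next rule, so parsing is deterministic.

Unambiguous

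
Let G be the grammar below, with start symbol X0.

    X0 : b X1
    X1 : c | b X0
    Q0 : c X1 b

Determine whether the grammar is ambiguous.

Unambiguous

Only X0, X1 are reachable from X0; ignoring the rest: Restricted to the reachable nonterminals, every rule has the form A → t or A → t B, and no two rules for the same A share a first terminal. The grammar encodes a DFA — one run per string.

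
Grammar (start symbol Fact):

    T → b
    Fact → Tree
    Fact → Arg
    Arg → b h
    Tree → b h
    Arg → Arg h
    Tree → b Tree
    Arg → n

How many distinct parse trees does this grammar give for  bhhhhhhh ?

Parse trees for bhhhhhhh:
  [Fact [Arg [Arg [Arg [Arg [Arg [Arg [Arg b h] h] h] h] h] h] h]]

1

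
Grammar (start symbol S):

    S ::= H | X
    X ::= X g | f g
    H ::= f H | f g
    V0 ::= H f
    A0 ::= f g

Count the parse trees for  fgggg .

Parse trees for fgggg:
  [S [X [X [X [X f g] g] g] g]]

1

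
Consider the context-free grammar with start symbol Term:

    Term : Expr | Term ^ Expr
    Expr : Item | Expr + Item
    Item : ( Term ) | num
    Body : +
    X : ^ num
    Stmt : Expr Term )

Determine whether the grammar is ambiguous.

Unambiguous

(Body, X, Stmt are unreachable from Term, so their rules don't affect L(Term).) The grammar is stratified — Term handles '^' (left-recursive), Expr handles '+', Item atoms. Each operator has a fixed associativity and precedence level, so every string has one parse.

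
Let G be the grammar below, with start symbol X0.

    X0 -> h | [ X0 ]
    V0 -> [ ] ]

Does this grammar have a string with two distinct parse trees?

Unambiguous

(V0 is unreachable from X0, so its rules don't affect L(X0).) Each string is a nest of matched brackets around a single atom. An opening bracket forces the recursive rule; an atom forces the base rule.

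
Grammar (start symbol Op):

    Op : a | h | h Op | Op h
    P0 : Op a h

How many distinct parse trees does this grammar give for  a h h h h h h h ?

Parse trees for a h h h h h h h:
  [Op [Op [Op [Op [Op [Op [Op [Op a] h] h] h] h] h] h] h]

1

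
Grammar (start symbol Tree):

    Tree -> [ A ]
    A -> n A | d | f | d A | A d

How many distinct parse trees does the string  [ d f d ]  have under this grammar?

2

Parse trees for [ d f d ]:
  [Tree [ [A d [A [A f] d]] ]]
  [Tree [ [A [A d [A f]] d] ]]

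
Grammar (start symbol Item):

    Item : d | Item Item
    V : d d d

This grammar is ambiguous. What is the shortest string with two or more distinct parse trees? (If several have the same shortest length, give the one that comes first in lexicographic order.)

length 1: no string has ≥2 trees
length 2: no string has ≥2 trees
length 3: d d d has 2 parse trees

Two derivations of d d d:
  Item ⇒ Item Item ⇒ d Item ⇒ d Item Item ⇒ d d Item ⇒ d d d
  Item ⇒ Item Item ⇒ Item Item Item ⇒ d Item Item ⇒ d d Item ⇒ d d d

d d d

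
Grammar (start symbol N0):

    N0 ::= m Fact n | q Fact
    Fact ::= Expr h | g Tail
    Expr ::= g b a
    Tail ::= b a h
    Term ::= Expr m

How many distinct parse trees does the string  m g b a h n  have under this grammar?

Parse trees for m g b a h n:
  [N0 m [Fact [Expr g b a] h] n]
  [N0 m [Fact g [Tail b a h]] n]

2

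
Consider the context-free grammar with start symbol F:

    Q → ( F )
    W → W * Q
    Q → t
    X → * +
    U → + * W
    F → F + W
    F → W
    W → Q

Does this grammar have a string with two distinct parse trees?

(X, U are unreachable from F, so their rules don't affect L(F).) This is a standard precedence ladder (F over W over Q), with each level left-recursive on its own operator ('+' at F, '*' at W). That structure is LR(1), hence unambiguous.

Unambiguous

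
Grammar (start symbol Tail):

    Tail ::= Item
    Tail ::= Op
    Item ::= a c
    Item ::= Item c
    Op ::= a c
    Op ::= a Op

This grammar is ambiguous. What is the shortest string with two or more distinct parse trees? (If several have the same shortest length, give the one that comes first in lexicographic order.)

a c

length 2: a c has 2 parse trees

Two derivations of a c:
  Tail ⇒ Item ⇒ a c
  Tail ⇒ Op ⇒ a c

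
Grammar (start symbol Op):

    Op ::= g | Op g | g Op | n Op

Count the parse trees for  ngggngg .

Parse trees for ngggngg:
  [Op [Op n [Op g [Op g [Op g [Op n [Op g]]]]]] g]
  [Op n [Op [Op g [Op g [Op g [Op n [Op g]]]]] g]]
  [Op n [Op g [Op [Op g [Op g [Op n [Op g]]]] g]]]
  [Op n [Op g [Op g [Op [Op g [Op n [Op g]]] g]]]]
  [Op n [Op g [Op g [Op g [Op [Op n [Op g]] g]]]]]
  [Op n [Op g [Op g [Op g [Op n [Op [Op g] g]]]]]]
  [Op n [Op g [Op g [Op g [Op n [Op g [Op g]]]]]]]

7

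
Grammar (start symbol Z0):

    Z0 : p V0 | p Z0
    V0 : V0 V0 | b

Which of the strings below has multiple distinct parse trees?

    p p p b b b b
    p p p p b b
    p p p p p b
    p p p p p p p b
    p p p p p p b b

p p p b b b b

p p p b b b b: 5 trees
p p p p b b: 1 tree
p p p p p b: 1 tree
p p p p p p p b: 1 tree
p p p p p p b b: 1 tree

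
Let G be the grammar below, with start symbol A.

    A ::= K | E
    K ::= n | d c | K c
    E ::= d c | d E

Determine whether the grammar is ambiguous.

Witness: d c

Derivation 1: A ⇒ K ⇒ d c
Derivation 2: A ⇒ E ⇒ d c

Two distinct leftmost derivations for the same string.

Ambiguous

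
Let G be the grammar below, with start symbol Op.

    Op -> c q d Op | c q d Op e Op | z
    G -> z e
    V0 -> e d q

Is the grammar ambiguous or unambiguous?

Witness: c q d c q d z e z

Derivation 1: Op ⇒ c q d Op ⇒ c q d c q d Op e Op ⇒ c q d c q d z e Op ⇒ c q d c q d z e z
Derivation 2: Op ⇒ c q d Op e Op ⇒ c q d c q d Op e Op ⇒ c q d c q d z e Op ⇒ c q d c q d z e z

Two distinct leftmost derivations for the same string.

Ambiguous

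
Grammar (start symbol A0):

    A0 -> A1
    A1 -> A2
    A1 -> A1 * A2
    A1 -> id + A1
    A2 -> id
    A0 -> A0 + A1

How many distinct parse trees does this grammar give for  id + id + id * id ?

7

Parse trees for id + id + id * id:
  [A0 [A1 [A1 id + [A1 id + [A1 [A2 id]]]] * [A2 id]]]
  [A0 [A1 id + [A1 [A1 id + [A1 [A2 id]]] * [A2 id]]]]
  [A0 [A1 id + [A1 id + [A1 [A1 [A2 id]] * [A2 id]]]]]
  [A0 [A0 [A1 [A2 id]]] + [A1 [A1 id + [A1 [A2 id]]] * [A2 id]]]
  [A0 [A0 [A1 [A2 id]]] + [A1 id + [A1 [A1 [A2 id]] * [A2 id]]]]
  [A0 [A0 [A1 id + [A1 [A2 id]]]] + [A1 [A1 [A2 id]] * [A2 id]]]
  [A0 [A0 [A0 [A1 [A2 id]]] + [A1 [A2 id]]] + [A1 [A1 [A2 id]] * [A2 id]]]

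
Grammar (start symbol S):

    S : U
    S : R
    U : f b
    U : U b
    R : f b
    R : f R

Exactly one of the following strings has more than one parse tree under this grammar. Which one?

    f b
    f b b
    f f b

f b

f b: 2 trees
f b b: 1 tree
f f b: 1 tree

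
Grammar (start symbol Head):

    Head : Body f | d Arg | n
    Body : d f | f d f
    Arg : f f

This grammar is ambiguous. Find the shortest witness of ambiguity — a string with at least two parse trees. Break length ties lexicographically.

length 1: no string has ≥2 trees
length 3: d f f has 2 parse trees

Two derivations of d f f:
  Head ⇒ Body f ⇒ d f f
  Head ⇒ d Arg ⇒ d f f

d f f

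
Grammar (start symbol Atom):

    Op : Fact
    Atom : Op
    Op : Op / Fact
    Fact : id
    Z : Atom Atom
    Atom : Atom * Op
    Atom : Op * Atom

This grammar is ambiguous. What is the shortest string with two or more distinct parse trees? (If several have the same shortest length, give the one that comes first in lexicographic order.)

length 1: no string has ≥2 trees
length 3: id * id has 2 parse trees

Two derivations of id * id:
  Atom ⇒ Atom * Op ⇒ Op * Op ⇒ Fact * Op ⇒ id * Op ⇒ id * Fact ⇒ id * id
  Atom ⇒ Op * Atom ⇒ Fact * Atom ⇒ id * Atom ⇒ id * Op ⇒ id * Fact ⇒ id * id

id * id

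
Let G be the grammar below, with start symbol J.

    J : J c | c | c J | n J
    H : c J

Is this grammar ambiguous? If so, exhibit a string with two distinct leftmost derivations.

Witness: c c

Derivation 1: J ⇒ J c ⇒ c c
Derivation 2: J ⇒ c J ⇒ c c

Two distinct leftmost derivations for the same string.

Ambiguous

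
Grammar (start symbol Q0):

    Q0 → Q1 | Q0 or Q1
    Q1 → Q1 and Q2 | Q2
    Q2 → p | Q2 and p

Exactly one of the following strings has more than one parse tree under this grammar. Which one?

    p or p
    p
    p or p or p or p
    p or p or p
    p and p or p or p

p and p or p or p

p or p: 1 tree
p: 1 tree
p or p or p or p: 1 tree
p or p or p: 1 tree
p and p or p or p: 2 trees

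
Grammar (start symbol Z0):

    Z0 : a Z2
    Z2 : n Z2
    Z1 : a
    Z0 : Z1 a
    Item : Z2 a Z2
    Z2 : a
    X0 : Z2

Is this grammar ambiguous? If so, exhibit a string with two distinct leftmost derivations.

Ambiguous

Witness: a a

Derivation 1: Z0 ⇒ a Z2 ⇒ a a
Derivation 2: Z0 ⇒ Z1 a ⇒ a a

Two distinct leftmost derivations for the same string.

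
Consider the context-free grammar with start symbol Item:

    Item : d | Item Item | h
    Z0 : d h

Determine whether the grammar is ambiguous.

Ambiguous

Witness: d d d

Derivation 1: Item ⇒ Item Item ⇒ d Item ⇒ d Item Item ⇒ d d Item ⇒ d d d
Derivation 2: Item ⇒ Item Item ⇒ Item Item Item ⇒ d Item Item ⇒ d d Item ⇒ d d d

Two distinct leftmost derivations for the same string.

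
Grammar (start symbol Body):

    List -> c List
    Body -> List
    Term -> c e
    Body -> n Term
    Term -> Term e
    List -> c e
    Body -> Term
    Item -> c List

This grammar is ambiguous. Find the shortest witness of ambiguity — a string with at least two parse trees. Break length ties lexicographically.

length 2: c e has 2 parse trees

Two derivations of c e:
  Body ⇒ List ⇒ c e
  Body ⇒ Term ⇒ c e

c e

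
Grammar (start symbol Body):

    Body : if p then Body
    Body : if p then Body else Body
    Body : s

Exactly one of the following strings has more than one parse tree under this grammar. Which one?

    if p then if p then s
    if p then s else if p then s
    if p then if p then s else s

if p then if p then s else s

if p then if p then s: 1 tree
if p then s else if p then s: 1 tree
if p then if p then s else s: 2 trees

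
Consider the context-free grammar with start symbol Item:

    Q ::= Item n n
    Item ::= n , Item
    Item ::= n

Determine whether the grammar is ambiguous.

Unambiguous

(Q is unreachable from Item, so its rules don't affect L(Item).) Right-recursive list with a separator: after each atom, whether the separator follows determines the rule. One parse per string.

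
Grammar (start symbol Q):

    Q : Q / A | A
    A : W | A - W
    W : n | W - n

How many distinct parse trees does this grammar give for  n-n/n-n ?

Parse trees for n-n/n-n:
  [Q [Q [A [W [W n] - n]]] / [A [W [W n] - n]]]
  [Q [Q [A [W [W n] - n]]] / [A [A [W n]] - [W n]]]
  [Q [Q [A [A [W n]] - [W n]]] / [A [W [W n] - n]]]
  [Q [Q [A [A [W n]] - [W n]]] / [A [A [W n]] - [W n]]]

4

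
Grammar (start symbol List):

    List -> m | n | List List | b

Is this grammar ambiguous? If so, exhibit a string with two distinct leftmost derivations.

Ambiguous

Witness: b b b

Derivation 1: List ⇒ List List ⇒ List List List ⇒ b List List ⇒ b b List ⇒ b b b
Derivation 2: List ⇒ List List ⇒ b List ⇒ b List List ⇒ b b List ⇒ b b b

Two distinct leftmost derivations for the same string.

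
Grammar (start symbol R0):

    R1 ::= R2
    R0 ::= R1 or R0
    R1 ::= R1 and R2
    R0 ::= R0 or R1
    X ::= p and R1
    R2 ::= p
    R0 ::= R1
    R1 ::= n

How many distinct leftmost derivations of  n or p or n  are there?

4

Parse trees for n or p or n:
  [R0 [R1 n] or [R0 [R1 [R2 p]] or [R0 [R1 n]]]]
  [R0 [R1 n] or [R0 [R0 [R1 [R2 p]]] or [R1 n]]]
  [R0 [R0 [R1 n] or [R0 [R1 [R2 p]]]] or [R1 n]]
  [R0 [R0 [R0 [R1 n]] or [R1 [R2 p]]] or [R1 n]]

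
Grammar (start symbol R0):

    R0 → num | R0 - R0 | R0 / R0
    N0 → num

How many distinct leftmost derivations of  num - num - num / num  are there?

5

Parse trees for num - num - num / num:
  [R0 [R0 num] - [R0 [R0 num] - [R0 [R0 num] / [R0 num]]]]
  [R0 [R0 num] - [R0 [R0 [R0 num] - [R0 num]] / [R0 num]]]
  [R0 [R0 [R0 num] - [R0 num]] - [R0 [R0 num] / [R0 num]]]
  [R0 [R0 [R0 num] - [R0 [R0 num] - [R0 num]]] / [R0 num]]
  [R0 [R0 [R0 [R0 num] - [R0 num]] - [R0 num]] / [R0 num]]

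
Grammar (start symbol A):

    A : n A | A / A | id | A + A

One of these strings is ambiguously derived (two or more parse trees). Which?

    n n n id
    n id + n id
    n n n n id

n id + n id

n n n id: 1 tree
n id + n id: 2 trees
n n n n id: 1 tree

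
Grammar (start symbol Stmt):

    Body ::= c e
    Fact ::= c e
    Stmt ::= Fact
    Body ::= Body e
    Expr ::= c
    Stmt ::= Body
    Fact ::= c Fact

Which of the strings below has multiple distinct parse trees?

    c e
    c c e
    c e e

c e

c e: 2 trees
c c e: 1 tree
c e e: 1 tree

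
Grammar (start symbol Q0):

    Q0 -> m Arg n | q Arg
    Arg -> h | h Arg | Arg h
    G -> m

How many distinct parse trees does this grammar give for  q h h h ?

4

Parse trees for q h h h:
  [Q0 q [Arg h [Arg h [Arg h]]]]
  [Q0 q [Arg h [Arg [Arg h] h]]]
  [Q0 q [Arg [Arg h [Arg h]] h]]
  [Q0 q [Arg [Arg [Arg h] h] h]]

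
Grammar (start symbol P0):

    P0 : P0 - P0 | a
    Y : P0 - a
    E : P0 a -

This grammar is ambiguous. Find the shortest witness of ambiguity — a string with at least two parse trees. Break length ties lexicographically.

a - a - a

length 1: no string has ≥2 trees
length 3: no string has ≥2 trees
length 5: a - a - a has 2 parse trees

Two derivations of a - a - a:
  P0 ⇒ P0 - P0 ⇒ P0 - P0 - P0 ⇒ a - P0 - P0 ⇒ a - a - P0 ⇒ a - a - a
  P0 ⇒ P0 - P0 ⇒ a - P0 ⇒ a - P0 - P0 ⇒ a - a - P0 ⇒ a - a - a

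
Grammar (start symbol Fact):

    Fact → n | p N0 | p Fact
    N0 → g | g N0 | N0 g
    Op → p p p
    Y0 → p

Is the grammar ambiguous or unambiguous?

Witness: p g g

Derivation 1: Fact ⇒ p N0 ⇒ p g N0 ⇒ p g g
Derivation 2: Fact ⇒ p N0 ⇒ p N0 g ⇒ p g g

Two distinct leftmost derivations for the same string.

Ambiguous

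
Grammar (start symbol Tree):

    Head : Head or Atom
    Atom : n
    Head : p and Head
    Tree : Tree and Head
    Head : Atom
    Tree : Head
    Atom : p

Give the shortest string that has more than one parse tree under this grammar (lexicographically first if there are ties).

p and n

length 1: no string has ≥2 trees
length 3: p and n has 2 parse trees

Two derivations of p and n:
  Tree ⇒ Tree and Head ⇒ Head and Head ⇒ Atom and Head ⇒ p and Head ⇒ p and Atom ⇒ p and n
  Tree ⇒ Head ⇒ p and Head ⇒ p and Atom ⇒ p and n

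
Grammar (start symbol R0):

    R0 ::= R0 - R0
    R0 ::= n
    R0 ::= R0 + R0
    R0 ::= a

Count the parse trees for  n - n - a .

Parse trees for n - n - a:
  [R0 [R0 n] - [R0 [R0 n] - [R0 a]]]
  [R0 [R0 [R0 n] - [R0 n]] - [R0 a]]

2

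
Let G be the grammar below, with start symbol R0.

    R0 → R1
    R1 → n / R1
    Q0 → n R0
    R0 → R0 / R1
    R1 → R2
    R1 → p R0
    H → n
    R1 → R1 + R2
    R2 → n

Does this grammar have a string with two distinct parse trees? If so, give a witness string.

Ambiguous

Witness: n / n

Derivation 1: R0 ⇒ R1 ⇒ n / R1 ⇒ n / R2 ⇒ n / n
Derivation 2: R0 ⇒ R0 / R1 ⇒ R1 / R1 ⇒ R2 / R1 ⇒ n / R1 ⇒ n / R2 ⇒ n / n

Two distinct leftmost derivations for the same string.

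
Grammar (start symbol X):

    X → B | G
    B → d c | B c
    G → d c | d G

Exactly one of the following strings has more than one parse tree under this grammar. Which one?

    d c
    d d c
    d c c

d c: 2 trees
d d c: 1 tree
d c c: 1 tree

d c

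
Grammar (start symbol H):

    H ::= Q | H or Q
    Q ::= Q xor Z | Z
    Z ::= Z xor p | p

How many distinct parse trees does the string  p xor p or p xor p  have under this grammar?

4

Parse trees for p xor p or p xor p:
  [H [H [Q [Q [Z p]] xor [Z p]]] or [Q [Q [Z p]] xor [Z p]]]
  [H [H [Q [Q [Z p]] xor [Z p]]] or [Q [Z [Z p] xor p]]]
  [H [H [Q [Z [Z p] xor p]]] or [Q [Q [Z p]] xor [Z p]]]
  [H [H [Q [Z [Z p] xor p]]] or [Q [Z [Z p] xor p]]]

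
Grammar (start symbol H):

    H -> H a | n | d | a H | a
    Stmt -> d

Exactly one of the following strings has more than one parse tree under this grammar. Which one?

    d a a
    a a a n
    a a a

a a a

d a a: 1 tree
a a a n: 1 tree
a a a: 4 trees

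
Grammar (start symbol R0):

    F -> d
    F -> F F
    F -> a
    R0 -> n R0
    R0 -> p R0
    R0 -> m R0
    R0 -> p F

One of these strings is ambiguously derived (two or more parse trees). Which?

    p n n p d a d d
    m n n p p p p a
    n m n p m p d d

p n n p d a d d: 5 trees
m n n p p p p a: 1 tree
n m n p m p d d: 1 tree

p n n p d a d d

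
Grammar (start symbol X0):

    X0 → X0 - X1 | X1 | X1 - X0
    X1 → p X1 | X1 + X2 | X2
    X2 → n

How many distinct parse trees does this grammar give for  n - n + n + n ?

Parse trees for n - n + n + n:
  [X0 [X0 [X1 [X2 n]]] - [X1 [X1 [X1 [X2 n]] + [X2 n]] + [X2 n]]]
  [X0 [X1 [X2 n]] - [X0 [X1 [X1 [X1 [X2 n]] + [X2 n]] + [X2 n]]]]

2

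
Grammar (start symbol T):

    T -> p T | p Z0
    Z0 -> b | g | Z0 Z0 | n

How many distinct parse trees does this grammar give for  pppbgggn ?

Parse trees for pppbgggn (showing first 6 of 14):
  [T p [T p [T p [Z0 [Z0 b] [Z0 [Z0 g] [Z0 [Z0 g] [Z0 [Z0 g] [Z0 n]]]]]]]]
  [T p [T p [T p [Z0 [Z0 b] [Z0 [Z0 g] [Z0 [Z0 [Z0 g] [Z0 g]] [Z0 n]]]]]]]
  [T p [T p [T p [Z0 [Z0 b] [Z0 [Z0 [Z0 g] [Z0 g]] [Z0 [Z0 g] [Z0 n]]]]]]]
  [T p [T p [T p [Z0 [Z0 b] [Z0 [Z0 [Z0 g] [Z0 [Z0 g] [Z0 g]]] [Z0 n]]]]]]
  [T p [T p [T p [Z0 [Z0 b] [Z0 [Z0 [Z0 [Z0 g] [Z0 g]] [Z0 g]] [Z0 n]]]]]]
  [T p [T p [T p [Z0 [Z0 [Z0 b] [Z0 g]] [Z0 [Z0 g] [Z0 [Z0 g] [Z0 n]]]]]]]

14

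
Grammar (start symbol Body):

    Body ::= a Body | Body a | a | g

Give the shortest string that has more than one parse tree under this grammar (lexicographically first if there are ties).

a a

length 1: no string has ≥2 trees
length 2: a a has 2 parse trees

Two derivations of a a:
  Body ⇒ a Body ⇒ a a
  Body ⇒ Body a ⇒ a a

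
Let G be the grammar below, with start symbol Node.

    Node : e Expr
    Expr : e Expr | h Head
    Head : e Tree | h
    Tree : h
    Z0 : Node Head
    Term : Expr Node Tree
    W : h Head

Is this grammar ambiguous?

Unambiguous

(Z0, Term, W are unreachable from Node, so their rules don't affect L(Node).) The reachable rules are right-linear with at most one rule per (nonterminal, next-terminal) pair. Each input token forces the next rule, so parsing is deterministic.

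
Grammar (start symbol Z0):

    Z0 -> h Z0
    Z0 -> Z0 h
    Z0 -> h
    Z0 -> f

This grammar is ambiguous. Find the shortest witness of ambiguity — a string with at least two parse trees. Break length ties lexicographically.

length 1: no string has ≥2 trees
length 2: h h has 2 parse trees

Two derivations of h h:
  Z0 ⇒ h Z0 ⇒ h h
  Z0 ⇒ Z0 h ⇒ h h

h h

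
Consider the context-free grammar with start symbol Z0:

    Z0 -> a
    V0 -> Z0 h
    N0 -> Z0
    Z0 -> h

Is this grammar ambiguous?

Unambiguous

(N0, V0 are unreachable from Z0, so their rules don't affect L(Z0).) Each reachable nonterminal has at most one production per leading terminal, and all productions are right-linear; the derivation is determined token-by-token.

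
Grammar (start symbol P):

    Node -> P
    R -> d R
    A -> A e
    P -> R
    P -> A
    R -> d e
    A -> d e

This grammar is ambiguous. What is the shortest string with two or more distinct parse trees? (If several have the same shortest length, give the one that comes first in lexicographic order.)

length 2: d e has 2 parse trees

Two derivations of d e:
  P ⇒ R ⇒ d e
  P ⇒ A ⇒ d e

d e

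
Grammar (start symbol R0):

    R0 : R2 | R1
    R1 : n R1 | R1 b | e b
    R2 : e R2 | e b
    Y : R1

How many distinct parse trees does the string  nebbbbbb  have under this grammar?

6

Parse trees for nebbbbbb:
  [R0 [R1 n [R1 [R1 [R1 [R1 [R1 [R1 e b] b] b] b] b] b]]]
  [R0 [R1 [R1 n [R1 [R1 [R1 [R1 [R1 e b] b] b] b] b]] b]]
  [R0 [R1 [R1 [R1 n [R1 [R1 [R1 [R1 e b] b] b] b]] b] b]]
  [R0 [R1 [R1 [R1 [R1 n [R1 [R1 [R1 e b] b] b]] b] b] b]]
  [R0 [R1 [R1 [R1 [R1 [R1 n [R1 [R1 e b] b]] b] b] b] b]]
  [R0 [R1 [R1 [R1 [R1 [R1 [R1 n [R1 e b]] b] b] b] b] b]]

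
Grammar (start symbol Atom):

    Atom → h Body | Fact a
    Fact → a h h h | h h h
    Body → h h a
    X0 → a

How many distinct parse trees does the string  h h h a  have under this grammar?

2

Parse trees for h h h a:
  [Atom h [Body h h a]]
  [Atom [Fact h h h] a]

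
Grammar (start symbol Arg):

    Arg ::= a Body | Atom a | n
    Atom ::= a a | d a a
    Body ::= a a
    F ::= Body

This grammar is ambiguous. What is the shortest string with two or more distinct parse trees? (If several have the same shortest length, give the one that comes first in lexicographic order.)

a a a

length 1: no string has ≥2 trees
length 3: a a a has 2 parse trees

Two derivations of a a a:
  Arg ⇒ a Body ⇒ a a a
  Arg ⇒ Atom a ⇒ a a a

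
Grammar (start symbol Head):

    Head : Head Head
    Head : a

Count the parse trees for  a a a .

Parse trees for a a a:
  [Head [Head a] [Head [Head a] [Head a]]]
  [Head [Head [Head a] [Head a]] [Head a]]

2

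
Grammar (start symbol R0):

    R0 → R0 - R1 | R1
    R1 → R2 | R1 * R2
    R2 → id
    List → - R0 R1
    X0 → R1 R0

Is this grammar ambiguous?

(List, X0 are unreachable from R0, so their rules don't affect L(R0).) The grammar is stratified — R0 handles '-' (left-recursive), R1 handles '*', R2 atoms. Each operator has a fixed associativity and precedence level, so every string has one parse.

Unambiguous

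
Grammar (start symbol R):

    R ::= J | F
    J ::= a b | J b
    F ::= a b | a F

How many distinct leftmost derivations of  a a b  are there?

Parse trees for a a b:
  [R [F a [F a b]]]

1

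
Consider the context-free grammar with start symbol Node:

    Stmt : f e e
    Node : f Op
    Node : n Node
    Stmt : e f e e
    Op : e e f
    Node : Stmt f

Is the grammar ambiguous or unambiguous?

Witness: f e e f

Derivation 1: Node ⇒ f Op ⇒ f e e f
Derivation 2: Node ⇒ Stmt f ⇒ f e e f

Two distinct leftmost derivations for the same string.

Ambiguous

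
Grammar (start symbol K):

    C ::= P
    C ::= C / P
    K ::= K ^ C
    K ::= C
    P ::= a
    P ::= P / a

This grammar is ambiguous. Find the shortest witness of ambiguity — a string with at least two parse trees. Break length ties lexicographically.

a / a

length 1: no string has ≥2 trees
length 3: a / a has 2 parse trees

Two derivations of a / a:
  K ⇒ C ⇒ P ⇒ P / a ⇒ a / a
  K ⇒ C ⇒ C / P ⇒ P / P ⇒ a / P ⇒ a / a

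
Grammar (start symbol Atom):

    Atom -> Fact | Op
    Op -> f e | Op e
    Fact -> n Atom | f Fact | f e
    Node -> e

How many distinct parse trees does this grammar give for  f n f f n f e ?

Parse trees for f n f f n f e:
  [Atom [Fact f [Fact n [Atom [Fact f [Fact f [Fact n [Atom [Fact f e]]]]]]]]]
  [Atom [Fact f [Fact n [Atom [Fact f [Fact f [Fact n [Atom [Op f e]]]]]]]]]

2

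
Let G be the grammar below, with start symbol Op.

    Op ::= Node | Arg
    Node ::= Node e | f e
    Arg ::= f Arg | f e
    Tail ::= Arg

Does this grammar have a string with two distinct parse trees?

Witness: f e

Derivation 1: Op ⇒ Node ⇒ f e
Derivation 2: Op ⇒ Arg ⇒ f e

Two distinct leftmost derivations for the same string.

Ambiguous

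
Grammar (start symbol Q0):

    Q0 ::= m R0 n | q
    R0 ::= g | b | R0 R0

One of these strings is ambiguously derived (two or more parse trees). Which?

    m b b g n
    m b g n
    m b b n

m b b g n

m b b g n: 2 trees
m b g n: 1 tree
m b b n: 1 tree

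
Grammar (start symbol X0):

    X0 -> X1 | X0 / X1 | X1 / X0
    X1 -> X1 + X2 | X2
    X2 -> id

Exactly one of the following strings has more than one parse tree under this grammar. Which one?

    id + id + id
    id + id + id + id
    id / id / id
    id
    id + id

id + id + id: 1 tree
id + id + id + id: 1 tree
id / id / id: 4 trees
id: 1 tree
id + id: 1 tree

id / id / id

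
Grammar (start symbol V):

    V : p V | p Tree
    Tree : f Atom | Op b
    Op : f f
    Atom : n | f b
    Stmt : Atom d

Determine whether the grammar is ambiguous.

Witness: p f f b

Derivation 1: V ⇒ p Tree ⇒ p f Atom ⇒ p f f b
Derivation 2: V ⇒ p Tree ⇒ p Op b ⇒ p f f b

Two distinct leftmost derivations for the same string.

Ambiguous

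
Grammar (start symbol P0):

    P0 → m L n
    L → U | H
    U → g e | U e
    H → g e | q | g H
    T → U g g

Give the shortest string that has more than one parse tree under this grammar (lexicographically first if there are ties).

m g e n

length 3: no string has ≥2 trees
length 4: m g e n has 2 parse trees

Two derivations of m g e n:
  P0 ⇒ m L n ⇒ m U n ⇒ m g e n
  P0 ⇒ m L n ⇒ m H n ⇒ m g e n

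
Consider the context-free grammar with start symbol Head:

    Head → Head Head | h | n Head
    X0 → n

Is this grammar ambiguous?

Ambiguous

Witness: h h h

Derivation 1: Head ⇒ Head Head ⇒ Head Head Head ⇒ h Head Head ⇒ h h Head ⇒ h h h
Derivation 2: Head ⇒ Head Head ⇒ h Head ⇒ h Head Head ⇒ h h Head ⇒ h h h

Two distinct leftmost derivations for the same string.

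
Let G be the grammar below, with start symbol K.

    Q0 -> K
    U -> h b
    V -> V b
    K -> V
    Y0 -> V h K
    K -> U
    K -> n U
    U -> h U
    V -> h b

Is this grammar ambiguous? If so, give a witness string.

Witness: h b

Derivation 1: K ⇒ V ⇒ h b
Derivation 2: K ⇒ U ⇒ h b

Two distinct leftmost derivations for the same string.

Ambiguous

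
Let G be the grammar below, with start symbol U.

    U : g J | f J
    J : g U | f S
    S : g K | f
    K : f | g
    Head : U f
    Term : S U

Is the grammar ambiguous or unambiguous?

Unambiguous

(Head, Term are unreachable from U, so their rules don't affect L(U).) Each reachable nonterminal has at most one production per leading terminal, and all productions are right-linear; the derivation is determined token-by-token.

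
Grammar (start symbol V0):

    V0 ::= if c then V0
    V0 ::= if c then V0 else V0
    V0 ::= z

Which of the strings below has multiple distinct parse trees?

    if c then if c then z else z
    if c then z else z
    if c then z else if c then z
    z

if c then if c then z else z: 2 trees
if c then z else z: 1 tree
if c then z else if c then z: 1 tree
z: 1 tree

if c then if c then z else z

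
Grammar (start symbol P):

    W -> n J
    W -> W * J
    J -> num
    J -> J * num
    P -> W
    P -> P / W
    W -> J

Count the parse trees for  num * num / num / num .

Parse trees for num * num / num / num:
  [P [P [P [W [W [J num]] * [J num]]] / [W [J num]]] / [W [J num]]]
  [P [P [P [W [J [J num] * num]]] / [W [J num]]] / [W [J num]]]

2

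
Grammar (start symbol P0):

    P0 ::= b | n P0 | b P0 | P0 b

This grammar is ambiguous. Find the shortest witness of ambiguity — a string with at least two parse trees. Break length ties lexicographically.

b b

length 1: no string has ≥2 trees
length 2: b b has 2 parse trees

Two derivations of b b:
  P0 ⇒ b P0 ⇒ b b
  P0 ⇒ P0 b ⇒ b b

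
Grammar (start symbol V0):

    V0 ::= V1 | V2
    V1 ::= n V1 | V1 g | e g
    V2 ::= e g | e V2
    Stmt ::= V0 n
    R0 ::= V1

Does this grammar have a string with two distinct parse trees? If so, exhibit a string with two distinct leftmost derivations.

Witness: e g

Derivation 1: V0 ⇒ V1 ⇒ e g
Derivation 2: V0 ⇒ V2 ⇒ e g

Two distinct leftmost derivations for the same string.

Ambiguous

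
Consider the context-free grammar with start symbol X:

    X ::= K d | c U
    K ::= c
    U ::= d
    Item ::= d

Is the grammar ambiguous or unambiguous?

Witness: c d

Derivation 1: X ⇒ K d ⇒ c d
Derivation 2: X ⇒ c U ⇒ c d

Two distinct leftmost derivations for the same string.

Ambiguous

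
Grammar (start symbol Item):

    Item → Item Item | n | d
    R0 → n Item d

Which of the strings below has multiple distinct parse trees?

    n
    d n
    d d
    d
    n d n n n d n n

n: 1 tree
d n: 1 tree
d d: 1 tree
d: 1 tree
n d n n n d n n: 429 trees

n d n n n d n n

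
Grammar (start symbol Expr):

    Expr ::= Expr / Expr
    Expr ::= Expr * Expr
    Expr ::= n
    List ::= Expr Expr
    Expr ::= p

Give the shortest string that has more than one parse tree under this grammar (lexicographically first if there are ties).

length 1: no string has ≥2 trees
length 3: no string has ≥2 trees
length 5: n * n * n has 2 parse trees

Two derivations of n * n * n:
  Expr ⇒ Expr * Expr ⇒ Expr * Expr * Expr ⇒ n * Expr * Expr ⇒ n * n * Expr ⇒ n * n * n
  Expr ⇒ Expr * Expr ⇒ n * Expr ⇒ n * Expr * Expr ⇒ n * n * Expr ⇒ n * n * n

n * n * n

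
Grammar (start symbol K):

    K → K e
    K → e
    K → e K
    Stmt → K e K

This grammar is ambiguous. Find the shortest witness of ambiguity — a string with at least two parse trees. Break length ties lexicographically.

length 1: no string has ≥2 trees
length 2: e e has 2 parse trees

Two derivations of e e:
  K ⇒ K e ⇒ e e
  K ⇒ e K ⇒ e e

e e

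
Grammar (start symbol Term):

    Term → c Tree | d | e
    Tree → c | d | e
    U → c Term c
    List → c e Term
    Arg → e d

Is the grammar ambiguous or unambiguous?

Only Term, Tree are reachable from Term; ignoring the rest: Each reachable nonterminal has at most one production per leading terminal, and all productions are right-linear; the derivation is determined token-by-token.

Unambiguous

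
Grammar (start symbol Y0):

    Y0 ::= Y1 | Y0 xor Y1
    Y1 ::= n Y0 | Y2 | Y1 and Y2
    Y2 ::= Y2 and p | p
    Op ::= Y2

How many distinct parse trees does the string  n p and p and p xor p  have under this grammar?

12

Parse trees for n p and p and p xor p (showing first 6 of 12):
  [Y0 [Y1 n [Y0 [Y0 [Y1 [Y2 [Y2 [Y2 p] and p] and p]]] xor [Y1 [Y2 p]]]]]
  [Y0 [Y1 n [Y0 [Y0 [Y1 [Y1 [Y2 p]] and [Y2 [Y2 p] and p]]] xor [Y1 [Y2 p]]]]]
  [Y0 [Y1 n [Y0 [Y0 [Y1 [Y1 [Y2 [Y2 p] and p]] and [Y2 p]]] xor [Y1 [Y2 p]]]]]
  [Y0 [Y1 n [Y0 [Y0 [Y1 [Y1 [Y1 [Y2 p]] and [Y2 p]] and [Y2 p]]] xor [Y1 [Y2 p]]]]]
  [Y0 [Y0 [Y1 n [Y0 [Y1 [Y2 [Y2 [Y2 p] and p] and p]]]]] xor [Y1 [Y2 p]]]
  [Y0 [Y0 [Y1 n [Y0 [Y1 [Y1 [Y2 p]] and [Y2 [Y2 p] and p]]]]] xor [Y1 [Y2 p]]]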